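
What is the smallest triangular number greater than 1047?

1081

Solve n(n+1)/2 > 1047 for integer n.
The largest n with value ≤ 1047 is 45 (since 1035 ≤ 1047 < 1081), so the first above is n = 46, value 1081.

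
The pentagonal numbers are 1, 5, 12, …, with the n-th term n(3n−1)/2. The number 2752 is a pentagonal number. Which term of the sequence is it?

43

Set n(3n−1)/2 = 2752, giving 3n² − n − 5504 = 0.
So n = (1 + 257) / 6 = 258/6 = 43.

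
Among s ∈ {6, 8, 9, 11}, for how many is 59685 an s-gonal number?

1

s = 6: P(6, 173) = 59685. ✓
s = 8: P(8, 141) = 59361 and P(8, 142) = 60208; 59685 is not s-gonal.
s = 9: P(9, 130) = 58825 and P(9, 131) = 59736; 59685 is not s-gonal.
s = 11: P(11, 115) = 59110 and P(11, 116) = 60146; 59685 is not s-gonal.
Hits: s ∈ {6} → 1.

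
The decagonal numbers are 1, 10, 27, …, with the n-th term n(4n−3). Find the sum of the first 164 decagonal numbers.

Σ i(4i−3) = 4Σi² − 3Σi over i = 1..164.
Σi = 13530 and Σi² = 1483790.
4·1483790 − 3·13530 = 5894570.

5894570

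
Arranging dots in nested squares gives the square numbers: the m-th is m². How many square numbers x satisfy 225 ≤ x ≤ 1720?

27

The n-th square number is n².
Smallest index with value ≥ 225: n = 15 (giving 225).
Largest index with value ≤ 1720: n = 41 (giving 1681).
Indices 15 through 41: 27 terms.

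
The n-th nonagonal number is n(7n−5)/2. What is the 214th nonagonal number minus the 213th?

Consecutive nonagonal numbers differ by 7n − 6: here 7·214 − 6 = 1492.

1492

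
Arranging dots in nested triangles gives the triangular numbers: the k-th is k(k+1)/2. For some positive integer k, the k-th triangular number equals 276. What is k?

23

Set n(n+1)/2 = 276, giving n² + n − 552 = 0.
So n = (-1 + 47) / 2 = 46/2 = 23.
Check: 23·24/2 = 276. ✓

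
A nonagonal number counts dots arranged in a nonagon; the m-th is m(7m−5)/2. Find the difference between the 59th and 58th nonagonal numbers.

407

Consecutive nonagonal numbers differ by 7n − 6: here 7·59 − 6 = 407.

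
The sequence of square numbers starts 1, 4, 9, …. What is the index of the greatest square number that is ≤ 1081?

32

Solve n² ≤ 1081 for integer n.
n = 32 gives 1024 ≤ 1081, while n = 33 gives 1089 > 1081; so the answer is index 32.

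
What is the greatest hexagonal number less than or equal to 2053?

Solve n(2n−1) ≤ 2053 for integer n.
n = 32 gives 2016 ≤ 2053, while n = 33 gives 2145 > 2053; so the answer is 2016.

2016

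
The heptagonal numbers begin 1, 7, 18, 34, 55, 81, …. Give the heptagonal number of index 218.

118483

The 218th heptagonal number is n(5n−3)/2 with n = 218.
218·(5·218 − 3)/2 = 218·1087/2 = 118483.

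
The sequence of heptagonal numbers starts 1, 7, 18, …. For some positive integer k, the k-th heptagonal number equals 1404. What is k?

Set n(5n−3)/2 = 1404, giving 5n² − 3n − 2808 = 0.
The discriminant is 9 + 40·1404 = 56169, and √56169 = 237.
So n = (3 + 237) / 10 = 240/10 = 24.
Check: 24·(5·24 − 3)/2 = 1404. ✓

24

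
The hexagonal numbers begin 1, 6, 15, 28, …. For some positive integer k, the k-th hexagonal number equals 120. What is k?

Set n(2n−1) = 120, giving 2n² − n − 120 = 0.
The discriminant is 1 + 8·120 = 961, and √961 = 31.
So n = (1 + 31) / 4 = 32/4 = 8.
Check: 8·(2·8 − 1) = 120. ✓

8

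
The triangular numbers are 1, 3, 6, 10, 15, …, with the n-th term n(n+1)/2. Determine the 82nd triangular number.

The 82nd triangular number is n(n+1)/2 with n = 82.
82·83/2 = 6806/2 = 3403.

3403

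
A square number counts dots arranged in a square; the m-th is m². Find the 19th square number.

361

The 19th square number is n² with n = 19.
19² = 361.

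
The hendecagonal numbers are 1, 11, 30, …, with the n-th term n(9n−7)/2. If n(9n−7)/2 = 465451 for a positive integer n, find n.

Set n(9n−7)/2 = 465451, giving 9n² − 7n − 930902 = 0.
The discriminant is 49 + 72·465451 = 33512521, and √33512521 = 5789.
So n = (7 + 5789) / 18 = 5796/18 = 322.

322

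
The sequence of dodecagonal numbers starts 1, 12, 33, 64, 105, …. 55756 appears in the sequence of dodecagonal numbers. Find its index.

Set n(5n−4) = 55756, giving 5n² − 4n − 55756 = 0.
So n = (4 + 1056) / 10 = 1060/10 = 106.

106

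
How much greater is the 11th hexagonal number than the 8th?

11·(2·11 − 1) = 231 and 8·(2·8 − 1) = 120.
Difference: 231 − 120 = 111.

111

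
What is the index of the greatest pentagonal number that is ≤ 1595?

Solve n(3n−1)/2 ≤ 1595 for integer n.
n = 32 gives 1520 ≤ 1595, while n = 33 gives 1617 > 1595; so the answer is index 32.

32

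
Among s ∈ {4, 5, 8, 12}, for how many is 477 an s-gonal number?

s = 4: P(4, 21) = 441 and P(4, 22) = 484; 477 is not s-gonal.
s = 5: P(5, 18) = 477. ✓
s = 8: P(8, 12) = 408 and P(8, 13) = 481; 477 is not s-gonal.
s = 12: P(12, 10) = 460 and P(12, 11) = 561; 477 is not s-gonal.
Hits: s ∈ {5} → 1.

1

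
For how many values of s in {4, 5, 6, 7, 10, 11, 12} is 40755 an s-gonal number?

2

s = 4: P(4, 201) = 40401 and P(4, 202) = 40804; 40755 is not s-gonal.
s = 5: P(5, 165) = 40755. ✓
s = 6: P(6, 143) = 40755. ✓
s = 7: P(7, 127) = 40132 and P(7, 128) = 40768; 40755 is not s-gonal.
s = 10: P(10, 101) = 40501 and P(10, 102) = 41310; 40755 is not s-gonal.
s = 11: P(11, 95) = 40280 and P(11, 96) = 41136; 40755 is not s-gonal.
s = 12: P(12, 90) = 40140 and P(12, 91) = 41041; 40755 is not s-gonal.
Hits: s ∈ {5, 6} → 2.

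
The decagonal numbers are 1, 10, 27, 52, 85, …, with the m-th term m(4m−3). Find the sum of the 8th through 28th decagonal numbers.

29162

Σ i(4i−3) = 4Σi² − 3Σi over i = 8..28.
Σi = 406 − 28 = 378 and Σi² = 7714 − 140 = 7574.
4·7574 − 3·378 = 29162.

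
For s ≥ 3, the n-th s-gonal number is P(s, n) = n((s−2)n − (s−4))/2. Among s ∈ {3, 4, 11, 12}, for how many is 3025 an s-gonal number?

2

s = 3: P(3, 77) = 3003 and P(3, 78) = 3081; 3025 is not s-gonal.
s = 4: P(4, 55) = 3025. ✓
s = 11: P(11, 26) = 2951 and P(11, 27) = 3186; 3025 is not s-gonal.
s = 12: P(12, 25) = 3025. ✓
Hits: s ∈ {4, 12} → 2.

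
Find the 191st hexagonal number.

The 191st hexagonal number is n(2n−1) with n = 191.
191·(2·191 − 1) = 191·381 = 72771.

72771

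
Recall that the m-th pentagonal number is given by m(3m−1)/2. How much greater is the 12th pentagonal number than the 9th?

12·(3·12 − 1)/2 = 210 and 9·(3·9 − 1)/2 = 117.
Difference: 210 − 117 = 93.

93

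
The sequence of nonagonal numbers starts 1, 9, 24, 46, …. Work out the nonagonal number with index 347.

347·(7·347 − 5)/2 = 347·2424/2 = 347·1212 = 420564.

420564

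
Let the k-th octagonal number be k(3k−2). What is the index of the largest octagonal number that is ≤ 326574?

Solve n(3n−2) ≤ 326574 for integer n.
n = 330 gives 326040 ≤ 326574, while n = 331 gives 328021 > 326574; so the answer is index 330.

330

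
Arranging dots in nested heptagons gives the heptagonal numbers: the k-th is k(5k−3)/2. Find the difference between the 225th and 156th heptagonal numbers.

65619

225·(5·225 − 3)/2 = 126225 and 156·(5·156 − 3)/2 = 60606.
Difference: 126225 − 60606 = 65619.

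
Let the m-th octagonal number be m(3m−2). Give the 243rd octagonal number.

176661

243·(3·243 − 2) = 243·727 = 176661.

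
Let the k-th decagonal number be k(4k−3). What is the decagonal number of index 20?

20·(4·20 − 3) = 20·77 = 1540.

1540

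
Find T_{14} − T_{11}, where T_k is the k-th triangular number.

14·15/2 = 105 and 11·12/2 = 66.
Difference: 105 − 66 = 39.

39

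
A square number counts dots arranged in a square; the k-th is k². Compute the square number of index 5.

The 5th square number is n² with n = 5.
5² = 25.

25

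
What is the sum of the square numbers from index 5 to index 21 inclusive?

Σ_{i=5}^{21} i² = 3311 − 30 = 3281.

3281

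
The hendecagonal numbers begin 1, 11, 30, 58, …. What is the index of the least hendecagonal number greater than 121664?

165

Solve n(9n−7)/2 > 121664 for integer n.
The largest n with value ≤ 121664 is 164 (since 120458 ≤ 121664 < 121935), so the first above is n = 165, value 121935.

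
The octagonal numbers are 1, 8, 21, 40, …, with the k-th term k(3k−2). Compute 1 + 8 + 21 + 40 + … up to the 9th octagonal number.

Σ i(3i−2) = 3Σi² − 2Σi over i = 1..9.
Σi = 45 and Σi² = 285.
3·285 − 2·45 = 765.

765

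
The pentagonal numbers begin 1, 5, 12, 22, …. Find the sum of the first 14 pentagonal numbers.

1470

Σ i(3i−1)/2 = (3Σi² − Σi) / 2 over i = 1..14.
Σi = 105 and Σi² = 1015.
(3·1015 − 1·105) / 2 = 2940/2 = 1470.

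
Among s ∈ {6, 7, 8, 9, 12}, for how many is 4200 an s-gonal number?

1

s = 6: P(6, 46) = 4186 and P(6, 47) = 4371; 4200 is not s-gonal.
s = 7: P(7, 41) = 4141 and P(7, 42) = 4347; 4200 is not s-gonal.
s = 8: P(8, 37) = 4033 and P(8, 38) = 4256; 4200 is not s-gonal.
s = 9: P(9, 35) = 4200. ✓
s = 12: P(12, 29) = 4089 and P(12, 30) = 4380; 4200 is not s-gonal.
Hits: s ∈ {9} → 1.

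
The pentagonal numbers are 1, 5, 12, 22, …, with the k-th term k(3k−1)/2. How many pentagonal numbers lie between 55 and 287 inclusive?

The n-th pentagonal number is n(3n−1)/2.
Smallest index with value ≥ 55: n = 7 (giving 70).
Largest index with value ≤ 287: n = 14 (giving 287).
Indices 7 through 14: 8 terms.

8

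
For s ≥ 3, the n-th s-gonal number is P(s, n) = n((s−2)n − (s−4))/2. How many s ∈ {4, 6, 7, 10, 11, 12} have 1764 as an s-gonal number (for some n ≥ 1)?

s = 4: P(4, 42) = 1764. ✓
s = 6: P(6, 29) = 1653 and P(6, 30) = 1770; 1764 is not s-gonal.
s = 7: P(7, 26) = 1651 and P(7, 27) = 1782; 1764 is not s-gonal.
s = 10: P(10, 21) = 1701 and P(10, 22) = 1870; 1764 is not s-gonal.
s = 11: P(11, 20) = 1730 and P(11, 21) = 1911; 1764 is not s-gonal.
s = 12: P(12, 19) = 1729 and P(12, 20) = 1920; 1764 is not s-gonal.
Hits: s ∈ {4} → 1.

1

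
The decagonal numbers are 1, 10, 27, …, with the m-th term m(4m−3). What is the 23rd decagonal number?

2047

The 23rd decagonal number is n(4n−3) with n = 23.
23·(4·23 − 3) = 23·89 = 2047.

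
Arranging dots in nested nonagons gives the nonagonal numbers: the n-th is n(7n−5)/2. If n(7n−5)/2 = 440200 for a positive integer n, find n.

Set n(7n−5)/2 = 440200, giving 7n² − 5n − 880400 = 0.
The discriminant is 25 + 56·440200 = 24651225, and √24651225 = 4965.
So n = (5 + 4965) / 14 = 4970/14 = 355.
Check: 355·(7·355 − 5)/2 = 440200. ✓

355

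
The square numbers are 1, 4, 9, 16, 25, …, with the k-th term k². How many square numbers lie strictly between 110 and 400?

9

The n-th square number is n².
Smallest index with value > 110: n = 11 (giving 121).
Largest index with value < 400: n = 19 (giving 361).
Indices 11 through 19: 9 terms.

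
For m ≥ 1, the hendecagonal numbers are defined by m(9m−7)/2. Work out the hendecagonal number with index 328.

The 328th hendecagonal number is n(9n−7)/2 with n = 328.
328·(9·328 − 7)/2 = 328·2945/2 = 482980.

482980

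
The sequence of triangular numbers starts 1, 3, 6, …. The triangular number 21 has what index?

Set n(n+1)/2 = 21, giving n² + n − 42 = 0.
So n = (-1 + 13) / 2 = 12/2 = 6.
Check: 6·7/2 = 21. ✓

6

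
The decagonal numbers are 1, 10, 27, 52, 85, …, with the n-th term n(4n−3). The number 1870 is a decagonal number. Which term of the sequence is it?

Set n(4n−3) = 1870, giving 4n² − 3n − 1870 = 0.
So n = (3 + 173) / 8 = 176/8 = 22.

22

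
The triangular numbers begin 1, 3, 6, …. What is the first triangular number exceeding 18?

21

Solve n(n+1)/2 > 18 for integer n.
The largest n with value ≤ 18 is 5 (since 15 ≤ 18 < 21), so the first above is n = 6, value 21.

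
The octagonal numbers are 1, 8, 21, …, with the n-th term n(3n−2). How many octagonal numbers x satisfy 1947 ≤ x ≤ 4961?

16

The n-th octagonal number is n(3n−2).
Smallest index with value ≥ 1947: n = 26 (giving 1976).
Largest index with value ≤ 4961: n = 41 (giving 4961).
Indices 26 through 41: 16 terms.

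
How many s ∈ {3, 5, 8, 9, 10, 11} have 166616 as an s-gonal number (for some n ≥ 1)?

1

s = 3: P(3, 576) = 166176 and P(3, 577) = 166753; 166616 is not s-gonal.
s = 5: P(5, 333) = 166167 and P(5, 334) = 167167; 166616 is not s-gonal.
s = 8: P(8, 236) = 166616. ✓
s = 9: P(9, 218) = 165789 and P(9, 219) = 167316; 166616 is not s-gonal.
s = 10: P(10, 204) = 165852 and P(10, 205) = 167485; 166616 is not s-gonal.
s = 11: P(11, 192) = 165216 and P(11, 193) = 166945; 166616 is not s-gonal.
Hits: s ∈ {8} → 1.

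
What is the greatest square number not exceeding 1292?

Solve n² ≤ 1292 for integer n.
n = 35 gives 1225 ≤ 1292, while n = 36 gives 1296 > 1292; so the answer is 1225.

1225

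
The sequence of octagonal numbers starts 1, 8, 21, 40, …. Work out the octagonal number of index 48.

6816

The 48th octagonal number is n(3n−2) with n = 48.
48·(3·48 − 2) = 48·142 = 6816.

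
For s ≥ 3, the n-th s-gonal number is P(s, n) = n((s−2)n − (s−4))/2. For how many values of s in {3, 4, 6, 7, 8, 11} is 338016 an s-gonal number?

1

s = 3: P(3, 821) = 337431 and P(3, 822) = 338253; 338016 is not s-gonal.
s = 4: P(4, 581) = 337561 and P(4, 582) = 338724; 338016 is not s-gonal.
s = 6: P(6, 411) = 337431 and P(6, 412) = 339076; 338016 is not s-gonal.
s = 7: P(7, 368) = 338008 and P(7, 369) = 339849; 338016 is not s-gonal.
s = 8: P(8, 336) = 338016. ✓
s = 11: P(11, 274) = 336883 and P(11, 275) = 339350; 338016 is not s-gonal.
Hits: s ∈ {8} → 1.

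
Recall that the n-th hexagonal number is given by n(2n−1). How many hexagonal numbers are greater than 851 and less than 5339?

The n-th hexagonal number is n(2n−1).
Smallest index with value > 851: n = 21 (giving 861).
Largest index with value < 5339: n = 51 (giving 5151).
Indices 21 through 51: 31 terms.

31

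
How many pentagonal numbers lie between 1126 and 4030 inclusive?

The n-th pentagonal number is n(3n−1)/2.
Smallest index with value ≥ 1126: n = 28 (giving 1162).
Largest index with value ≤ 4030: n = 52 (giving 4030).
Indices 28 through 52: 25 terms.

25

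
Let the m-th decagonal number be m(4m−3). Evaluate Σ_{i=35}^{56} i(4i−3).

182721

Σ i(4i−3) = 4Σi² − 3Σi over i = 35..56.
Σi = 1596 − 595 = 1001 and Σi² = 60116 − 13685 = 46431.
4·46431 − 3·1001 = 182721.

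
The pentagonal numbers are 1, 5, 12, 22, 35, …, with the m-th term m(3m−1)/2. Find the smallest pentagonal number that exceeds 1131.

Solve n(3n−1)/2 > 1131 for integer n.
The largest n with value ≤ 1131 is 27 (since 1080 ≤ 1131 < 1162), so the first above is n = 28, value 1162.

1162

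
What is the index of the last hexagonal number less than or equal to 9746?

70

Solve n(2n−1) ≤ 9746 for integer n.
n = 70 gives 9730 ≤ 9746, while n = 71 gives 10011 > 9746; so the answer is index 70.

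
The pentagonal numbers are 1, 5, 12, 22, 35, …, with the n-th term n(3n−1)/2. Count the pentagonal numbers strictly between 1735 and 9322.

44

The n-th pentagonal number is n(3n−1)/2.
Smallest index with value > 1735: n = 35 (giving 1820).
Largest index with value < 9322: n = 78 (giving 9087).
Indices 35 through 78: 44 terms.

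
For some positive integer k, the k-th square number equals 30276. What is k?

We need n² = 30276, so n = √30276 = 174.
Check: 174² = 30276. ✓

174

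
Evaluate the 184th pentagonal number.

184·(3·184 − 1)/2 = 184·551/2 = 50692.

50692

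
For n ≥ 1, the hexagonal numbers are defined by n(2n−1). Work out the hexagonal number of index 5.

45

The 5th hexagonal number is n(2n−1) with n = 5.
5·(2·5 − 1) = 5·9 = 45.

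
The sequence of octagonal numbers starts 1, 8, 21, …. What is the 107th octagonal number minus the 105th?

107·(3·107 − 2) = 34133 and 105·(3·105 − 2) = 32865.
Difference: 34133 − 32865 = 1268.

1268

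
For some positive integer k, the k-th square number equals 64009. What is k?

We need n² = 64009, so n = √64009 = 253.
Check: 253² = 64009. ✓

253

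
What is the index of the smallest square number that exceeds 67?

Solve n² > 67 for integer n.
The largest n with value ≤ 67 is 8 (since 64 ≤ 67 < 81), so the first above is n = 9, value 81.

9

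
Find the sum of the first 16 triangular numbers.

816

Σ i(i+1)/2 = (Σi² + Σi) / 2 over i = 1..16.
Σi = 136 and Σi² = 1496.
(1·1496 + 1·136) / 2 = 1632/2 = 816.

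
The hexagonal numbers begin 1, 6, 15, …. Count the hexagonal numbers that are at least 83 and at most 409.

The n-th hexagonal number is n(2n−1).
Smallest index with value ≥ 83: n = 7 (giving 91).
Largest index with value ≤ 409: n = 14 (giving 378).
Indices 7 through 14: 8 terms.

8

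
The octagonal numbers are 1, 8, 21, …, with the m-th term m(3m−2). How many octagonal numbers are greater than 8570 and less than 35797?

56

The n-th octagonal number is n(3n−2).
Smallest index with value > 8570: n = 54 (giving 8640).
Largest index with value < 35797: n = 109 (giving 35425).
Indices 54 through 109: 56 terms.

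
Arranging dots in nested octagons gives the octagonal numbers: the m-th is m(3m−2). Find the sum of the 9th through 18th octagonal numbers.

Σ i(3i−2) = 3Σi² − 2Σi over i = 9..18.
Σi = 171 − 36 = 135 and Σi² = 2109 − 204 = 1905.
3·1905 − 2·135 = 5445.

5445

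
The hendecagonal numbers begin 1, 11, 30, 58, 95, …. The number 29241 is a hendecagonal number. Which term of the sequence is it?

81

Set n(9n−7)/2 = 29241, giving 9n² − 7n − 58482 = 0.
The discriminant is 49 + 72·29241 = 2105401, and √2105401 = 1451.
So n = (7 + 1451) / 18 = 1458/18 = 81.
Check: 81·(9·81 − 7)/2 = 29241. ✓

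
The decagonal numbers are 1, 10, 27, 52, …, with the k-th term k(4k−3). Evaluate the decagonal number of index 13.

The 13th decagonal number is n(4n−3) with n = 13.
13·(4·13 − 3) = 13·49 = 637.

637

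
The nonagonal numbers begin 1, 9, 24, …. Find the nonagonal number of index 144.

144·(7·144 − 5)/2 = 144·1003/2 = 72216.

72216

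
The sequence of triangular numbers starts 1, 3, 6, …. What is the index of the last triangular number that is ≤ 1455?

Solve n(n+1)/2 ≤ 1455 for integer n.
n = 53 gives 1431 ≤ 1455, while n = 54 gives 1485 > 1455; so the answer is index 53.

53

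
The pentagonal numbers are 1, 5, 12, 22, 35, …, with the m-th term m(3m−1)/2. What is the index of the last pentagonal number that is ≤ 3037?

45

Solve n(3n−1)/2 ≤ 3037 for integer n.
n = 45 gives 3015 ≤ 3037, while n = 46 gives 3151 > 3037; so the answer is index 45.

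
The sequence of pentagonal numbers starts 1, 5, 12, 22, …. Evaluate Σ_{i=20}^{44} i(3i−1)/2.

39950

Σ i(3i−1)/2 = (3Σi² − Σi) / 2 over i = 20..44.
Σi = 990 − 190 = 800 and Σi² = 29370 − 2470 = 26900.
(3·26900 − 1·800) / 2 = 79900/2 = 39950.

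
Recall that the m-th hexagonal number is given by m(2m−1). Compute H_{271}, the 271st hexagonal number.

The 271st hexagonal number is n(2n−1) with n = 271.
271·(2·271 − 1) = 271·541 = 146611.

146611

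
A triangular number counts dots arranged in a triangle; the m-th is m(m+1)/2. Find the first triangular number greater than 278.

Solve n(n+1)/2 > 278 for integer n.
The largest n with value ≤ 278 is 23 (since 276 ≤ 278 < 300), so the first above is n = 24, value 300.

300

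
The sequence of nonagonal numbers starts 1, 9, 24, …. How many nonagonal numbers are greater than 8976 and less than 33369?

The n-th nonagonal number is n(7n−5)/2.
Smallest index with value > 8976: n = 52 (giving 9334).
Largest index with value < 33369: n = 97 (giving 32689).
Indices 52 through 97: 46 terms.

46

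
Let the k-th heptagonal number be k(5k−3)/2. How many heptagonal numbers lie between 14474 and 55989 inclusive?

73

The n-th heptagonal number is n(5n−3)/2.
Smallest index with value ≥ 14474: n = 77 (giving 14707).
Largest index with value ≤ 55989: n = 149 (giving 55279).
Indices 77 through 149: 73 terms.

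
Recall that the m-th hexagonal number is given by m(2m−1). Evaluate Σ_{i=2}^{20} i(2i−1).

5529

Σ i(2i−1) = 2Σi² − Σi over i = 2..20.
Σi = 210 − 1 = 209 and Σi² = 2870 − 1 = 2869.
2·2869 − 1·209 = 5529.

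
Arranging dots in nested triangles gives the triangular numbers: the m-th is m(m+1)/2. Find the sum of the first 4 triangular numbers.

Σ i(i+1)/2 = (Σi² + Σi) / 2 over i = 1..4.
Σi = 10 and Σi² = 30.
(1·30 + 1·10) / 2 = 40/2 = 20.

20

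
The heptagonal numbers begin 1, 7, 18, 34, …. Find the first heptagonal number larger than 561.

Solve n(5n−3)/2 > 561 for integer n.
The largest n with value ≤ 561 is 15 (since 540 ≤ 561 < 616), so the first above is n = 16, value 616.

616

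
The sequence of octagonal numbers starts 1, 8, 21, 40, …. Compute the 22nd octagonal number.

1408

The 22nd octagonal number is n(3n−2) with n = 22.
22·(3·22 − 2) = 22·64 = 1408.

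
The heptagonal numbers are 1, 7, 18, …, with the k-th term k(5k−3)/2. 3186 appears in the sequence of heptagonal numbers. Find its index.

36

Set n(5n−3)/2 = 3186, giving 5n² − 3n − 6372 = 0.
The discriminant is 9 + 40·3186 = 127449, and √127449 = 357.
So n = (3 + 357) / 10 = 360/10 = 36.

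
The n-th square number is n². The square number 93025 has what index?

We need n² = 93025, so n = √93025 = 305.

305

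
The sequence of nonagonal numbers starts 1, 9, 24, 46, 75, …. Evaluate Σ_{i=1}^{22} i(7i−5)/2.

Σ i(7i−5)/2 = (7Σi² − 5Σi) / 2 over i = 1..22.
Σi = 253 and Σi² = 3795.
(7·3795 − 5·253) / 2 = 25300/2 = 12650.

12650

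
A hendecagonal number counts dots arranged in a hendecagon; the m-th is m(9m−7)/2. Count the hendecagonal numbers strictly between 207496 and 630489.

The n-th hendecagonal number is n(9n−7)/2.
Smallest index with value > 207496: n = 216 (giving 209196).
Largest index with value < 630489: n = 374 (giving 628133).
Indices 216 through 374: 159 terms.

159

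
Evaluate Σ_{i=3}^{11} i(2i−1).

939

Σ i(2i−1) = 2Σi² − Σi over i = 3..11.
Σi = 66 − 3 = 63 and Σi² = 506 − 5 = 501.
2·501 − 1·63 = 939.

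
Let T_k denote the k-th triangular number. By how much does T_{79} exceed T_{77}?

79·80/2 = 3160 and 77·78/2 = 3003.
Difference: 3160 − 3003 = 157.

157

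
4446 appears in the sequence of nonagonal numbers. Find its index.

Set n(7n−5)/2 = 4446, giving 7n² − 5n − 8892 = 0.
So n = (5 + 499) / 14 = 504/14 = 36.

36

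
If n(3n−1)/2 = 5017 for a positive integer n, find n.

Set n(3n−1)/2 = 5017, giving 3n² − n − 10034 = 0.
The discriminant is 1 + 24·5017 = 120409, and √120409 = 347.
So n = (1 + 347) / 6 = 348/6 = 58.

58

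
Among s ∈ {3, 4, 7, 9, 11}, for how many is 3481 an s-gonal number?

1

s = 3: P(3, 82) = 3403 and P(3, 83) = 3486; 3481 is not s-gonal.
s = 4: P(4, 59) = 3481. ✓
s = 7: P(7, 37) = 3367 and P(7, 38) = 3553; 3481 is not s-gonal.
s = 9: P(9, 31) = 3286 and P(9, 32) = 3504; 3481 is not s-gonal.
s = 11: P(11, 28) = 3430 and P(11, 29) = 3683; 3481 is not s-gonal.
Hits: s ∈ {4} → 1.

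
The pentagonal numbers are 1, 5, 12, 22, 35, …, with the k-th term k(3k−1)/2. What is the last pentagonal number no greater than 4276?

4187

Solve n(3n−1)/2 ≤ 4276 for integer n.
n = 53 gives 4187 ≤ 4276, while n = 54 gives 4347 > 4276; so the answer is 4187.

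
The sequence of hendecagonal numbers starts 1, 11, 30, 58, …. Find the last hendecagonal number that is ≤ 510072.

Solve n(9n−7)/2 ≤ 510072 for integer n.
n = 337 gives 509881 ≤ 510072, while n = 338 gives 512915 > 510072; so the answer is 509881.

509881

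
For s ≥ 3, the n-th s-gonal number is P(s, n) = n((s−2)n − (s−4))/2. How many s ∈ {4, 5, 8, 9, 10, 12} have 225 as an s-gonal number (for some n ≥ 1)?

2

s = 4: P(4, 15) = 225. ✓
s = 5: P(5, 12) = 210 and P(5, 13) = 247; 225 is not s-gonal.
s = 8: P(8, 9) = 225. ✓
s = 9: P(9, 8) = 204 and P(9, 9) = 261; 225 is not s-gonal.
s = 10: P(10, 7) = 175 and P(10, 8) = 232; 225 is not s-gonal.
s = 12: P(12, 7) = 217 and P(12, 8) = 288; 225 is not s-gonal.
Hits: s ∈ {4, 8} → 2.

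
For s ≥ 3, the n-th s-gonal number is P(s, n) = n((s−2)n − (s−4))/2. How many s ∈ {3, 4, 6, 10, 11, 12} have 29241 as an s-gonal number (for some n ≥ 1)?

s = 3: P(3, 241) = 29161 and P(3, 242) = 29403; 29241 is not s-gonal.
s = 4: P(4, 171) = 29241. ✓
s = 6: P(6, 121) = 29161 and P(6, 122) = 29646; 29241 is not s-gonal.
s = 10: P(10, 85) = 28645 and P(10, 86) = 29326; 29241 is not s-gonal.
s = 11: P(11, 81) = 29241. ✓
s = 12: P(12, 76) = 28576 and P(12, 77) = 29337; 29241 is not s-gonal.
Hits: s ∈ {4, 11} → 2.

2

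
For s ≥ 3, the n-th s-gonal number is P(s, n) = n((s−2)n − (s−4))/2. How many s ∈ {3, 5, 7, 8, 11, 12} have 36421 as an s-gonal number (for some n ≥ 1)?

s = 3: P(3, 269) = 36315 and P(3, 270) = 36585; 36421 is not s-gonal.
s = 5: P(5, 155) = 35960 and P(5, 156) = 36426; 36421 is not s-gonal.
s = 7: P(7, 121) = 36421. ✓
s = 8: P(8, 110) = 36080 and P(8, 111) = 36741; 36421 is not s-gonal.
s = 11: P(11, 90) = 36135 and P(11, 91) = 36946; 36421 is not s-gonal.
s = 12: P(12, 85) = 35785 and P(12, 86) = 36636; 36421 is not s-gonal.
Hits: s ∈ {7} → 1.

1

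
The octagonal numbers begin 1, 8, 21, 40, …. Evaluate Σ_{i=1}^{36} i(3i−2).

47286

Σ i(3i−2) = 3Σi² − 2Σi over i = 1..36.
Σi = 666 and Σi² = 16206.
3·16206 − 2·666 = 47286.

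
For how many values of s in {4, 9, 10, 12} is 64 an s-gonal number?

2

s = 4: P(4, 8) = 64. ✓
s = 9: P(9, 4) = 46 and P(9, 5) = 75; 64 is not s-gonal.
s = 10: P(10, 4) = 52 and P(10, 5) = 85; 64 is not s-gonal.
s = 12: P(12, 4) = 64. ✓
Hits: s ∈ {4, 12} → 2.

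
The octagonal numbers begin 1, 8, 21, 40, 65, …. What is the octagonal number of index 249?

The 249th octagonal number is n(3n−2) with n = 249.
249·(3·249 − 2) = 249·745 = 185505.

185505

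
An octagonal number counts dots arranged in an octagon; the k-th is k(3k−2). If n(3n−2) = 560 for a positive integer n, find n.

14

Set n(3n−2) = 560, giving 3n² − 2n − 560 = 0.
The discriminant is 4 + 12·560 = 6724, and √6724 = 82.
So n = (2 + 82) / 6 = 84/6 = 14.
Check: 14·(3·14 − 2) = 560. ✓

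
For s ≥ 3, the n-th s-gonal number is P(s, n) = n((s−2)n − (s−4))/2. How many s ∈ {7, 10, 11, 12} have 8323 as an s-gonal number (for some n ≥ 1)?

s = 7: P(7, 58) = 8323. ✓
s = 10: P(10, 45) = 7965 and P(10, 46) = 8326; 8323 is not s-gonal.
s = 11: P(11, 43) = 8170 and P(11, 44) = 8558; 8323 is not s-gonal.
s = 12: P(12, 41) = 8241 and P(12, 42) = 8652; 8323 is not s-gonal.
Hits: s ∈ {7} → 1.

1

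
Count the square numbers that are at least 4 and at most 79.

The n-th square number is n².
Smallest index with value ≥ 4: n = 2 (giving 4).
Largest index with value ≤ 79: n = 8 (giving 64).
Indices 2 through 8: 7 terms.

7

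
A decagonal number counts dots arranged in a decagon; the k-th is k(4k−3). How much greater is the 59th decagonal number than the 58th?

465

Consecutive decagonal numbers differ by 8n − 7: here 8·59 − 7 = 465.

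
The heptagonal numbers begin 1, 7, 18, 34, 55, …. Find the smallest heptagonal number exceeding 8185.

8323

Solve n(5n−3)/2 > 8185 for integer n.
The largest n with value ≤ 8185 is 57 (since 8037 ≤ 8185 < 8323), so the first above is n = 58, value 8323.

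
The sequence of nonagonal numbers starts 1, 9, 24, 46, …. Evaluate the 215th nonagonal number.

The 215th nonagonal number is n(7n−5)/2 with n = 215.
215·(7·215 − 5)/2 = 215·1500/2 = 215·750 = 161250.

161250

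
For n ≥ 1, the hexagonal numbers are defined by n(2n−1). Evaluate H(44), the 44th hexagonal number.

3828

44·(2·44 − 1) = 44·87 = 3828.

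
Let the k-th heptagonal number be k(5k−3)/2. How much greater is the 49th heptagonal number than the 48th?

Consecutive heptagonal numbers differ by 5n − 4: here 5·49 − 4 = 241.

241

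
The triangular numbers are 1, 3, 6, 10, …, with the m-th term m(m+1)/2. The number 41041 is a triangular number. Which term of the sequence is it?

Set n(n+1)/2 = 41041, giving n² + n − 82082 = 0.
The discriminant is 1 + 8·41041 = 328329, and √328329 = 573.
So n = (-1 + 573) / 2 = 572/2 = 286.
Check: 286·287/2 = 41041. ✓

286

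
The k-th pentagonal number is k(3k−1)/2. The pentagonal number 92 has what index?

Set n(3n−1)/2 = 92, giving 3n² − n − 184 = 0.
So n = (1 + 47) / 6 = 48/6 = 8.
Check: 8·(3·8 − 1)/2 = 92. ✓

8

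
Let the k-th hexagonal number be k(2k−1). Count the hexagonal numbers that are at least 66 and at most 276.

7

The n-th hexagonal number is n(2n−1).
Smallest index with value ≥ 66: n = 6 (giving 66).
Largest index with value ≤ 276: n = 12 (giving 276).
Indices 6 through 12: 7 terms.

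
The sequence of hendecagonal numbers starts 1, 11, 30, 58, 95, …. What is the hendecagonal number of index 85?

32215

85·(9·85 − 7)/2 = 85·758/2 = 85·379 = 32215.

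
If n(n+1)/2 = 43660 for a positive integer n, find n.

295

Set n(n+1)/2 = 43660, giving n² + n − 87320 = 0.
So n = (-1 + 591) / 2 = 590/2 = 295.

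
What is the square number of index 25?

The 25th square number is n² with n = 25.
25² = 625.

625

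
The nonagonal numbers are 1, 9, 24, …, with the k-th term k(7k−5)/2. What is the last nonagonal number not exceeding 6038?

5781

Solve n(7n−5)/2 ≤ 6038 for integer n.
n = 41 gives 5781 ≤ 6038, while n = 42 gives 6069 > 6038; so the answer is 5781.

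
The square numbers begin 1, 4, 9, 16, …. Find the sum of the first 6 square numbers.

Σ_{i=1}^{6} i² = 6·7·13/6 = 91.

91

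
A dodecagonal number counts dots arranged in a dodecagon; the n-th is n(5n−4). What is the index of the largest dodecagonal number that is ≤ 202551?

Solve n(5n−4) ≤ 202551 for integer n.
n = 201 gives 201201 ≤ 202551, while n = 202 gives 203212 > 202551; so the answer is index 201.

201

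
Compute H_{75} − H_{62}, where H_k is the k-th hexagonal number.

3549

75·(2·75 − 1) = 11175 and 62·(2·62 − 1) = 7626.
Difference: 11175 − 7626 = 3549.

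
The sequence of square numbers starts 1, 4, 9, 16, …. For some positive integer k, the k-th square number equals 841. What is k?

29

We need n² = 841, so n = √841 = 29.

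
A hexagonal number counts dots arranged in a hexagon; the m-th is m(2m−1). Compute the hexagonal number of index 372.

372·(2·372 − 1) = 372·743 = 276396.

276396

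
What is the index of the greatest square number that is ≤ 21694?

147

Solve n² ≤ 21694 for integer n.
n = 147 gives 21609 ≤ 21694, while n = 148 gives 21904 > 21694; so the answer is index 147.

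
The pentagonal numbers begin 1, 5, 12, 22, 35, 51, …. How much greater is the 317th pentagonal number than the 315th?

1895

317·(3·317 − 1)/2 = 150575 and 315·(3·315 − 1)/2 = 148680.
Difference: 150575 − 148680 = 1895.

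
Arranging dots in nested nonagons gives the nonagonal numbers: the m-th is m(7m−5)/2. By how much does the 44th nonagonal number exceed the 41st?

44·(7·44 − 5)/2 = 6666 and 41·(7·41 − 5)/2 = 5781.
Difference: 6666 − 5781 = 885.

885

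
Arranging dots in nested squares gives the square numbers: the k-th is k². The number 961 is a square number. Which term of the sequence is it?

31

We need n² = 961, so n = √961 = 31.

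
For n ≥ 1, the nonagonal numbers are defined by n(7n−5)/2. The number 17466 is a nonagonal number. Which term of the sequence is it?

71

Set n(7n−5)/2 = 17466, giving 7n² − 5n − 34932 = 0.
The discriminant is 25 + 56·17466 = 978121, and √978121 = 989.
So n = (5 + 989) / 14 = 994/14 = 71.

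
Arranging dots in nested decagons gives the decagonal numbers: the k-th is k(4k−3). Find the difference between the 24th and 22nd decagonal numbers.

24·(4·24 − 3) = 2232 and 22·(4·22 − 3) = 1870.
Difference: 2232 − 1870 = 362.

362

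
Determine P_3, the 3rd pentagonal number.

12

The 3rd pentagonal number is n(3n−1)/2 with n = 3.
3·(3·3 − 1)/2 = 3·8/2 = 3·4 = 12.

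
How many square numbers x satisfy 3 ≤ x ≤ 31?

The n-th square number is n².
Smallest index with value ≥ 3: n = 2 (giving 4).
Largest index with value ≤ 31: n = 5 (giving 25).
Indices 2 through 5: 4 terms.

4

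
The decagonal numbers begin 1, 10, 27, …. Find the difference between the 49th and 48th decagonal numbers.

385

Consecutive decagonal numbers differ by 8n − 7: here 8·49 − 7 = 385.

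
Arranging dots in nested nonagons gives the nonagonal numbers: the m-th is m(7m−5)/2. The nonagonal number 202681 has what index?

241

Set n(7n−5)/2 = 202681, giving 7n² − 5n − 405362 = 0.
The discriminant is 25 + 56·202681 = 11350161, and √11350161 = 3369.
So n = (5 + 3369) / 14 = 3374/14 = 241.
Check: 241·(7·241 − 5)/2 = 202681. ✓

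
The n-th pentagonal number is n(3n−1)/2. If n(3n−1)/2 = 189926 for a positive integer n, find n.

356

Set n(3n−1)/2 = 189926, giving 3n² − n − 379852 = 0.
The discriminant is 1 + 24·189926 = 4558225, and √4558225 = 2135.
So n = (1 + 2135) / 6 = 2136/6 = 356.
Check: 356·(3·356 − 1)/2 = 189926. ✓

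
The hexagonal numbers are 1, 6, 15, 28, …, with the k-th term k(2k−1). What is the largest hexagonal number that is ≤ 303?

276

Solve n(2n−1) ≤ 303 for integer n.
n = 12 gives 276 ≤ 303, while n = 13 gives 325 > 303; so the answer is 276.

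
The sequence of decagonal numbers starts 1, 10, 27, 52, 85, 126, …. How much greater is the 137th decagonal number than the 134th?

3243

137·(4·137 − 3) = 74665 and 134·(4·134 − 3) = 71422.
Difference: 74665 − 71422 = 3243.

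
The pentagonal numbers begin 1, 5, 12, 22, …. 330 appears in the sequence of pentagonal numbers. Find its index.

15

Set n(3n−1)/2 = 330, giving 3n² − n − 660 = 0.
So n = (1 + 89) / 6 = 90/6 = 15.
Check: 15·(3·15 − 1)/2 = 330. ✓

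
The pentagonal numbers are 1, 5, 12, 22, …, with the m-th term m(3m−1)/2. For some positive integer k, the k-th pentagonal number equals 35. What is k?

5

Set n(3n−1)/2 = 35, giving 3n² − n − 70 = 0.
The discriminant is 1 + 24·35 = 841, and √841 = 29.
So n = (1 + 29) / 6 = 30/6 = 5.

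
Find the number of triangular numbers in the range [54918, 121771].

163

The n-th triangular number is n(n+1)/2.
Smallest index with value ≥ 54918: n = 331 (giving 54946).
Largest index with value ≤ 121771: n = 493 (giving 121771).
Indices 331 through 493: 163 terms.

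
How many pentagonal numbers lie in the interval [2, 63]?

The n-th pentagonal number is n(3n−1)/2.
Smallest index with value ≥ 2: n = 2 (giving 5).
Largest index with value ≤ 63: n = 6 (giving 51).
Indices 2 through 6: 5 terms.

5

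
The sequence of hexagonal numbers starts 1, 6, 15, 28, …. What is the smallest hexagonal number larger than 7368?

Solve n(2n−1) > 7368 for integer n.
The largest n with value ≤ 7368 is 60 (since 7140 ≤ 7368 < 7381), so the first above is n = 61, value 7381.

7381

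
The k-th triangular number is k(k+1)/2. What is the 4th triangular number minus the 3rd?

Consecutive triangular numbers differ by n: T_{4} − T_{3} = 4.

4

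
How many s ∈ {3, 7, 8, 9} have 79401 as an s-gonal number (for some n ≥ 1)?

1

s = 3: P(3, 398) = 79401. ✓
s = 7: P(7, 178) = 78943 and P(7, 179) = 79834; 79401 is not s-gonal.
s = 8: P(8, 163) = 79381 and P(8, 164) = 80360; 79401 is not s-gonal.
s = 9: P(9, 150) = 78375 and P(9, 151) = 79426; 79401 is not s-gonal.
Hits: s ∈ {3} → 1.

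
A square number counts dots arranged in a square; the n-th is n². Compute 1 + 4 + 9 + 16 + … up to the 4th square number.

30

Σ_{i=1}^{4} i² = 4·5·9/6 = 30.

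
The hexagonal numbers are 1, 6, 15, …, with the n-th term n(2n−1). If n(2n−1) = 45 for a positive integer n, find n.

5

Set n(2n−1) = 45, giving 2n² − n − 45 = 0.
So n = (1 + 19) / 4 = 20/4 = 5.
Check: 5·(2·5 − 1) = 45. ✓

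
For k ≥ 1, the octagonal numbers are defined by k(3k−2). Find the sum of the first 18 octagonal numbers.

Σ i(3i−2) = 3Σi² − 2Σi over i = 1..18.
Σi = 171 and Σi² = 2109.
3·2109 − 2·171 = 5985.

5985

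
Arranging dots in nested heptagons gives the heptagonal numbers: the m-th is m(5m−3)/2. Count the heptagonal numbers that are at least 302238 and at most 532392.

114

The n-th heptagonal number is n(5n−3)/2.
Smallest index with value ≥ 302238: n = 348 (giving 302238).
Largest index with value ≤ 532392: n = 461 (giving 530611).
Indices 348 through 461: 114 terms.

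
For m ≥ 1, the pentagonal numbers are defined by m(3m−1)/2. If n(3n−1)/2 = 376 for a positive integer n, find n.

Set n(3n−1)/2 = 376, giving 3n² − n − 752 = 0.
The discriminant is 1 + 24·376 = 9025, and √9025 = 95.
So n = (1 + 95) / 6 = 96/6 = 16.

16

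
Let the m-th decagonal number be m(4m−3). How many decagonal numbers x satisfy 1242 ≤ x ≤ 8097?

28

The n-th decagonal number is n(4n−3).
Smallest index with value ≥ 1242: n = 18 (giving 1242).
Largest index with value ≤ 8097: n = 45 (giving 7965).
Indices 18 through 45: 28 terms.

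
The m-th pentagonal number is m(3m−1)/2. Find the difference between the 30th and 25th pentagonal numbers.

30·(3·30 − 1)/2 = 1335 and 25·(3·25 − 1)/2 = 925.
Difference: 1335 − 925 = 410.

410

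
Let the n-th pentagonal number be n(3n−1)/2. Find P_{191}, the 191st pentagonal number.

The 191st pentagonal number is n(3n−1)/2 with n = 191.
191·(3·191 − 1)/2 = 191·572/2 = 191·286 = 54626.

54626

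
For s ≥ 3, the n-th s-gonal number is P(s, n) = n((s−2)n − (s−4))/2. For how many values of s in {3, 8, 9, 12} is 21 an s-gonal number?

2

s = 3: P(3, 6) = 21. ✓
s = 8: P(8, 3) = 21. ✓
s = 9: P(9, 2) = 9 and P(9, 3) = 24; 21 is not s-gonal.
s = 12: P(12, 2) = 12 and P(12, 3) = 33; 21 is not s-gonal.
Hits: s ∈ {3, 8} → 2.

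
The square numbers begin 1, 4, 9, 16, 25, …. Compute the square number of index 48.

48² = 2304.

2304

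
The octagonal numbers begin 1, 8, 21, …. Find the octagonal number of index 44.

44·(3·44 − 2) = 44·130 = 5720.

5720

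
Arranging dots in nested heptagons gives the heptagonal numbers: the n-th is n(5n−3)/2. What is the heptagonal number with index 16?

16·(5·16 − 3)/2 = 16·77/2 = 616.

616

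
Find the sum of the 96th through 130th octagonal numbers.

Σ i(3i−2) = 3Σi² − 2Σi over i = 96..130.
Σi = 8515 − 4560 = 3955 and Σi² = 740805 − 290320 = 450485.
3·450485 − 2·3955 = 1343545.

1343545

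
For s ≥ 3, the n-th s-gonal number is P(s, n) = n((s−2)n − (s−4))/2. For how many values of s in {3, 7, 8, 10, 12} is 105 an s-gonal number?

s = 3: P(3, 14) = 105. ✓
s = 7: P(7, 6) = 81 and P(7, 7) = 112; 105 is not s-gonal.
s = 8: P(8, 6) = 96 and P(8, 7) = 133; 105 is not s-gonal.
s = 10: P(10, 5) = 85 and P(10, 6) = 126; 105 is not s-gonal.
s = 12: P(12, 5) = 105. ✓
Hits: s ∈ {3, 12} → 2.

2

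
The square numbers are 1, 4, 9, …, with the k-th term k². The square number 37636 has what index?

194

We need n² = 37636, so n = √37636 = 194.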